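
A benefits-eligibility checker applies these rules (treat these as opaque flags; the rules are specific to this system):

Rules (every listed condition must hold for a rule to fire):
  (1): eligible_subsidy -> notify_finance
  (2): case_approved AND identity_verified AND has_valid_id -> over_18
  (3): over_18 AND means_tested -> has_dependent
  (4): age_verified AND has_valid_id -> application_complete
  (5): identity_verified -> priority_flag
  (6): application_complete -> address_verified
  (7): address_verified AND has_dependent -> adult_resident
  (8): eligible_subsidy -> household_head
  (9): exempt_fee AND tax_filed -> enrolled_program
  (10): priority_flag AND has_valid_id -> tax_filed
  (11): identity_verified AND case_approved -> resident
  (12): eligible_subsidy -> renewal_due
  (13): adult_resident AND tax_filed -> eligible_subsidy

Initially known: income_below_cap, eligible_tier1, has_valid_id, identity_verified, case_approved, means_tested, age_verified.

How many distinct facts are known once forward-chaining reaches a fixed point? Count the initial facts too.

19

[1] (2) [case_approved AND identity_verified AND has_valid_id -> over_18]; (4) [age_verified AND has_valid_id -> application_complete]; (5) [identity_verified -> priority_flag]; (11) [identity_verified AND case_approved -> resident]. ⇒ new: over_18, application_complete, priority_flag, resident.
[2] (3) [over_18 AND means_tested -> has_dependent]; (6) [application_complete -> address_verified]; (10) [priority_flag AND has_valid_id -> tax_filed]. ⇒ new: has_dependent, address_verified, tax_filed.
[3] (7) [address_verified AND has_dependent -> adult_resident]. ⇒ new: adult_resident.
[4] (13) [adult_resident AND tax_filed -> eligible_subsidy]. ⇒ new: eligible_subsidy.
[5] (1) [eligible_subsidy -> notify_finance]; (8) [eligible_subsidy -> household_head]; (12) [eligible_subsidy -> renewal_due]. ⇒ new: notify_finance, household_head, renewal_due.
Closure: {address_verified, adult_resident, age_verified, application_complete, case_approved, eligible_subsidy, eligible_tier1, has_dependent, has_valid_id, household_head, identity_verified, income_below_cap, means_tested, notify_finance, over_18, priority_flag, renewal_due, resident, tax_filed} — 19 facts.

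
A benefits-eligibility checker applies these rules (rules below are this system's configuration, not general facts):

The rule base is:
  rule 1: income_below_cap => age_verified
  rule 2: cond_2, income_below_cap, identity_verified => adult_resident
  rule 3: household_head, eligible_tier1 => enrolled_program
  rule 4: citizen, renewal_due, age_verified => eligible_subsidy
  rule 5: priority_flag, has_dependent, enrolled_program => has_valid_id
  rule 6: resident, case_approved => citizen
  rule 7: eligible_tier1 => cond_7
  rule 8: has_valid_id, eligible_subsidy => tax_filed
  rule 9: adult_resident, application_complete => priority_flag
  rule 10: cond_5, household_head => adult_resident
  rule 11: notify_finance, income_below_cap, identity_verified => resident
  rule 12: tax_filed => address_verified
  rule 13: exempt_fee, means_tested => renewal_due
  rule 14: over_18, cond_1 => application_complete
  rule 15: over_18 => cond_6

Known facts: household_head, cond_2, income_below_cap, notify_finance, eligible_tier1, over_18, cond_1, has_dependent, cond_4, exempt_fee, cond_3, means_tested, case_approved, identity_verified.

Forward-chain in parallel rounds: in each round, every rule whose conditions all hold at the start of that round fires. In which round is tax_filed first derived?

Round 1 — rule 1, rule 2, rule 3, rule 7, rule 11, rule 13, rule 14, rule 15, derive age_verified, adult_resident, enrolled_program, cond_7, resident, renewal_due, application_complete, cond_6.
Round 2 — rule 6, rule 9, derive citizen, priority_flag.
Round 3 — rule 4, rule 5, derive eligible_subsidy, has_valid_id.
Round 4 — rule 8, derive tax_filed.
tax_filed first appears in round 4.

4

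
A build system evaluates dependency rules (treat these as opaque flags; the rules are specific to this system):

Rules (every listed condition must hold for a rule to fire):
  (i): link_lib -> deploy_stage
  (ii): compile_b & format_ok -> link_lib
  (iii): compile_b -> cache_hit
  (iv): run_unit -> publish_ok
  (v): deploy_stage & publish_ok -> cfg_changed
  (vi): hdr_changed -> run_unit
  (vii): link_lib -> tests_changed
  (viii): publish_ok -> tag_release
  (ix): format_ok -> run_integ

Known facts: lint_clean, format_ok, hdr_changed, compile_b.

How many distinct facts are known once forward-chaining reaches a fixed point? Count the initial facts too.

[1] (ii) [compile_b & format_ok -> link_lib]; (iii) [compile_b -> cache_hit]; (vi) [hdr_changed -> run_unit]; (ix) [format_ok -> run_integ]. ⇒ new: link_lib, cache_hit, run_unit, run_integ.
[2] (i) [link_lib -> deploy_stage]; (iv) [run_unit -> publish_ok]; (vii) [link_lib -> tests_changed]. ⇒ new: deploy_stage, publish_ok, tests_changed.
[3] (v) [deploy_stage & publish_ok -> cfg_changed]; (viii) [publish_ok -> tag_release]. ⇒ new: cfg_changed, tag_release.
Closure: {cache_hit, cfg_changed, compile_b, deploy_stage, format_ok, hdr_changed, link_lib, lint_clean, publish_ok, run_integ, run_unit, tag_release, tests_changed} — 13 facts.

13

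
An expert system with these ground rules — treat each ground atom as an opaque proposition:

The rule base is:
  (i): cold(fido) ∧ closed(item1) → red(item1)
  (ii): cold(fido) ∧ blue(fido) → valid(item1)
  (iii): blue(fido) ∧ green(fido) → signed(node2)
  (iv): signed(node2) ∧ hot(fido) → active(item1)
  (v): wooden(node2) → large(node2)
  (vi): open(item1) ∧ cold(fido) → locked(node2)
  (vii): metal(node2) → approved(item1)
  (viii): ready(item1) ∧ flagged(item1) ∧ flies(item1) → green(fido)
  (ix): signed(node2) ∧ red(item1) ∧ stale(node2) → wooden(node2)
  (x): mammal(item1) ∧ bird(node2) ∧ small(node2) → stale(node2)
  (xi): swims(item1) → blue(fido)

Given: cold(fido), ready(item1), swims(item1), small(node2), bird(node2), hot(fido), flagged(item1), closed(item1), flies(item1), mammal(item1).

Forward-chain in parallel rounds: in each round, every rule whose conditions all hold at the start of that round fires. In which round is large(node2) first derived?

4

Round 1: (i) [cold(fido) ∧ closed(item1) → red(item1)]; (viii) [ready(item1) ∧ flagged(item1) ∧ flies(item1) → green(fido)]; (x) [mammal(item1) ∧ bird(node2) ∧ small(node2) → stale(node2)]; (xi) [swims(item1) → blue(fido)]. New: red(item1), green(fido), stale(node2), blue(fido).
Round 2: (ii) [cold(fido) ∧ blue(fido) → valid(item1)]; (iii) [blue(fido) ∧ green(fido) → signed(node2)]. New: valid(item1), signed(node2).
Round 3: (iv) [signed(node2) ∧ hot(fido) → active(item1)]; (ix) [signed(node2) ∧ red(item1) ∧ stale(node2) → wooden(node2)]. New: active(item1), wooden(node2).
Round 4: (v) [wooden(node2) → large(node2)]. New: large(node2).
large(node2) first appears in round 4.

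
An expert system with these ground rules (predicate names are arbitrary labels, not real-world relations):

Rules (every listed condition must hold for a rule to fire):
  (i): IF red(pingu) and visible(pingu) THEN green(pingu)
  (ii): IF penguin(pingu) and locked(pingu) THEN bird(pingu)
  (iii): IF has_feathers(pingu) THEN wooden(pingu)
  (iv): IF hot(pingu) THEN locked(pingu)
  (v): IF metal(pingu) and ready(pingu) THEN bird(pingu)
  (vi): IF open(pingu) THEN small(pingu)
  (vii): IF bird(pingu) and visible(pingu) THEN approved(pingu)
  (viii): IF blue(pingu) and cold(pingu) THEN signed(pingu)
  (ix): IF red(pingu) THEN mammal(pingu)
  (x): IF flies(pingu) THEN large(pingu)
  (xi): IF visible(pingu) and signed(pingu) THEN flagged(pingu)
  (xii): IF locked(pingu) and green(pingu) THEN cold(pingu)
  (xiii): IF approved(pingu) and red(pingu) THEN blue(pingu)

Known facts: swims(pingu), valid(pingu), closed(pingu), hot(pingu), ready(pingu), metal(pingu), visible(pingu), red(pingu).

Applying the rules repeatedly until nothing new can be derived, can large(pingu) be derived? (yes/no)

no

Round 1: (i) [IF red(pingu) and visible(pingu) THEN green(pingu)]; (iv) [IF hot(pingu) THEN locked(pingu)]; (v) [IF metal(pingu) and ready(pingu) THEN bird(pingu)]; (ix) [IF red(pingu) THEN mammal(pingu)]. New: green(pingu), locked(pingu), bird(pingu), mammal(pingu).
Round 2: (vii) [IF bird(pingu) and visible(pingu) THEN approved(pingu)]; (xii) [IF locked(pingu) and green(pingu) THEN cold(pingu)]. New: approved(pingu), cold(pingu).
Round 3: (xiii) [IF approved(pingu) and red(pingu) THEN blue(pingu)]. New: blue(pingu).
Round 4: (viii) [IF blue(pingu) and cold(pingu) THEN signed(pingu)]. New: signed(pingu).
Round 5: (xi) [IF visible(pingu) and signed(pingu) THEN flagged(pingu)]. New: flagged(pingu).
Fixed point reached. large(pingu) is concluded only by (x); (x) needs flies(pingu) (never derived).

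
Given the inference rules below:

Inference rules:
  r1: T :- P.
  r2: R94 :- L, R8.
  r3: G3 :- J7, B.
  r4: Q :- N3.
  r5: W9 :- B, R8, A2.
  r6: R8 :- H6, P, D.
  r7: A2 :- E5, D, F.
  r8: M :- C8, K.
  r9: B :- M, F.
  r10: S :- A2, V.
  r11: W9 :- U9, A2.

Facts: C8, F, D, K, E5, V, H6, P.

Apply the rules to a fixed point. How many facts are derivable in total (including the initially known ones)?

15

Round 1: r1 [T :- P.]; r6 [R8 :- H6, P, D.]; r7 [A2 :- E5, D, F.]; r8 [M :- C8, K.]. Adds T, R8, A2, M.
Round 2: r9 [B :- M, F.]; r10 [S :- A2, V.]. Adds B, S.
Round 3: r5 [W9 :- B, R8, A2.]. Adds W9.
Closure: {A2, B, C8, D, E5, F, H6, K, M, P, R8, S, T, V, W9} — 15 facts.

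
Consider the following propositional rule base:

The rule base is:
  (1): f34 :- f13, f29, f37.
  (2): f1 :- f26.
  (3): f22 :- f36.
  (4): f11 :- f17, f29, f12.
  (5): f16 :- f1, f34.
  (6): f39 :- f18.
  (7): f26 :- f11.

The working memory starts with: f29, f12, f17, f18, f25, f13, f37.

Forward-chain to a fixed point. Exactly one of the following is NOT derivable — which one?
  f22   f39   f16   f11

f22

Round 1 — (1), (4), (6), derive f34, f11, f39.
Round 2 — (7), derive f26.
Round 3 — (2), derive f1.
Round 4 — (5), derive f16.
Derived: f16 (round 4), f39 (round 1), f11 (round 1). f22 never appears in any round.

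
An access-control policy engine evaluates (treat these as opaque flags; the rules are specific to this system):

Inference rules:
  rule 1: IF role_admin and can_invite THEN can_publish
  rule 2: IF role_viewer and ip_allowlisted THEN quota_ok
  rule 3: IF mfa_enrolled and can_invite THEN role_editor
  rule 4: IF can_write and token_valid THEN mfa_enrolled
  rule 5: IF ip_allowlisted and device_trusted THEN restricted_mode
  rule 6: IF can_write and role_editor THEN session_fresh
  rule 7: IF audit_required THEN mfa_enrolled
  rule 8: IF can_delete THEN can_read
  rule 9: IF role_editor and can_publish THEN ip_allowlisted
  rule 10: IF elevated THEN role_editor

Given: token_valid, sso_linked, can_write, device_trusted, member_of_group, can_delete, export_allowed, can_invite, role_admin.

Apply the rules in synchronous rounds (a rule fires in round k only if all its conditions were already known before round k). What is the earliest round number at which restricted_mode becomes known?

Round 1: rule 1 [IF role_admin and can_invite THEN can_publish]; rule 4 [IF can_write and token_valid THEN mfa_enrolled]; rule 8 [IF can_delete THEN can_read]. New: can_publish, mfa_enrolled, can_read.
Round 2: rule 3 [IF mfa_enrolled and can_invite THEN role_editor]. New: role_editor.
Round 3: rule 6 [IF can_write and role_editor THEN session_fresh]; rule 9 [IF role_editor and can_publish THEN ip_allowlisted]. New: session_fresh, ip_allowlisted.
Round 4: rule 5 [IF ip_allowlisted and device_trusted THEN restricted_mode]. New: restricted_mode.
restricted_mode first appears in round 4.

4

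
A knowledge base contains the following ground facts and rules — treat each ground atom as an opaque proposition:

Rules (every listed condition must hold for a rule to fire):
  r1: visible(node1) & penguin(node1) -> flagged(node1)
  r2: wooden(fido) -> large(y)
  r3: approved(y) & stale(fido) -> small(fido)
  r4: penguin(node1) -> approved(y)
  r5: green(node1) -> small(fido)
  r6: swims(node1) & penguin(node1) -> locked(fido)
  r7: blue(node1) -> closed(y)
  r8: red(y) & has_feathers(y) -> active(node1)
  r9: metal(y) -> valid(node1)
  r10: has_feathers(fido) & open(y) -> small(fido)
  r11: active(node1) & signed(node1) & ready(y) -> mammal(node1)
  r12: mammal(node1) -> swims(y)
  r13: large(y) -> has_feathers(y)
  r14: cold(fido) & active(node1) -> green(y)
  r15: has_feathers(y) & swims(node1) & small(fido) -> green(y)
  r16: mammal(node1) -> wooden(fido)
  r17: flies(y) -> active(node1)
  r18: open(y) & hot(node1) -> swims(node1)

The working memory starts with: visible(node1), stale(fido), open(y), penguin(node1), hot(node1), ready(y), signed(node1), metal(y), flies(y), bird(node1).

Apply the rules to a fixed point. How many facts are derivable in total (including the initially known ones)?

[1] r1 [visible(node1) & penguin(node1) -> flagged(node1)]; r4 [penguin(node1) -> approved(y)]; r9 [metal(y) -> valid(node1)]; r17 [flies(y) -> active(node1)]; r18 [open(y) & hot(node1) -> swims(node1)]. ⇒ new: flagged(node1), approved(y), valid(node1), active(node1), swims(node1).
[2] r3 [approved(y) & stale(fido) -> small(fido)]; r6 [swims(node1) & penguin(node1) -> locked(fido)]; r11 [active(node1) & signed(node1) & ready(y) -> mammal(node1)]. ⇒ new: small(fido), locked(fido), mammal(node1).
[3] r12 [mammal(node1) -> swims(y)]; r16 [mammal(node1) -> wooden(fido)]. ⇒ new: swims(y), wooden(fido).
[4] r2 [wooden(fido) -> large(y)]. ⇒ new: large(y).
[5] r13 [large(y) -> has_feathers(y)]. ⇒ new: has_feathers(y).
[6] r15 [has_feathers(y) & swims(node1) & small(fido) -> green(y)]. ⇒ new: green(y).
Closure: {active(node1), approved(y), bird(node1), flagged(node1), flies(y), green(y), has_feathers(y), hot(node1), large(y), locked(fido), mammal(node1), metal(y), open(y), penguin(node1), ready(y), signed(node1), small(fido), stale(fido), swims(node1), swims(y), valid(node1), visible(node1), wooden(fido)} — 23 facts.

23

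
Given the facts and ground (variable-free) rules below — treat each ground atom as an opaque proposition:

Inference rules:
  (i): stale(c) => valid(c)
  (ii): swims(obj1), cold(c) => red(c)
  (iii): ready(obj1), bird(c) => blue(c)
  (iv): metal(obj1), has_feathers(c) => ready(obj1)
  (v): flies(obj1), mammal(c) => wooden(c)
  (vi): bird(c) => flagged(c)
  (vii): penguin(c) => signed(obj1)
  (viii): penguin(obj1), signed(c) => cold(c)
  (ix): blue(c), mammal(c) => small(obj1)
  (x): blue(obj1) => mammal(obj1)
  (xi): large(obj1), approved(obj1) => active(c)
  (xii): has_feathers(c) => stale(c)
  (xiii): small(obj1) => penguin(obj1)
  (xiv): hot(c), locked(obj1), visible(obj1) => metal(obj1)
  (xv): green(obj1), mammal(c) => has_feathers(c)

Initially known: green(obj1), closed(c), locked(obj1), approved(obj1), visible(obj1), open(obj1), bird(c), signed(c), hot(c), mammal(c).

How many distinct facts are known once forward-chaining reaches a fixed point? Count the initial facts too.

[1] (vi) [bird(c) => flagged(c)]; (xiv) [hot(c), locked(obj1), visible(obj1) => metal(obj1)]; (xv) [green(obj1), mammal(c) => has_feathers(c)]. ⇒ new: flagged(c), metal(obj1), has_feathers(c).
[2] (iv) [metal(obj1), has_feathers(c) => ready(obj1)]; (xii) [has_feathers(c) => stale(c)]. ⇒ new: ready(obj1), stale(c).
[3] (i) [stale(c) => valid(c)]; (iii) [ready(obj1), bird(c) => blue(c)]. ⇒ new: valid(c), blue(c).
[4] (ix) [blue(c), mammal(c) => small(obj1)]. ⇒ new: small(obj1).
[5] (xiii) [small(obj1) => penguin(obj1)]. ⇒ new: penguin(obj1).
[6] (viii) [penguin(obj1), signed(c) => cold(c)]. ⇒ new: cold(c).
Closure: {approved(obj1), bird(c), blue(c), closed(c), cold(c), flagged(c), green(obj1), has_feathers(c), hot(c), locked(obj1), mammal(c), metal(obj1), open(obj1), penguin(obj1), ready(obj1), signed(c), small(obj1), stale(c), valid(c), visible(obj1)} — 20 facts.

20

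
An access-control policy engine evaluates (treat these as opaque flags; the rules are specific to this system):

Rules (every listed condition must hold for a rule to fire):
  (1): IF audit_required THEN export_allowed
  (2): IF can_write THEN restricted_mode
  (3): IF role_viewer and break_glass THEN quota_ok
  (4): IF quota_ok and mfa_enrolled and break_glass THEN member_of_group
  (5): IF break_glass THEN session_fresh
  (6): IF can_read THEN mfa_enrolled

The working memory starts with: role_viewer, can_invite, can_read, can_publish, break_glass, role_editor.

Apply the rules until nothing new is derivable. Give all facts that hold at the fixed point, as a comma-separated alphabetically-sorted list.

Round 1: (3) [IF role_viewer and break_glass THEN quota_ok]; (5) [IF break_glass THEN session_fresh]; (6) [IF can_read THEN mfa_enrolled]. Adds quota_ok, session_fresh, mfa_enrolled.
Round 2: (4) [IF quota_ok and mfa_enrolled and break_glass THEN member_of_group]. Adds member_of_group.

break_glass, can_invite, can_publish, can_read, member_of_group, mfa_enrolled, quota_ok, role_editor, role_viewer, session_fresh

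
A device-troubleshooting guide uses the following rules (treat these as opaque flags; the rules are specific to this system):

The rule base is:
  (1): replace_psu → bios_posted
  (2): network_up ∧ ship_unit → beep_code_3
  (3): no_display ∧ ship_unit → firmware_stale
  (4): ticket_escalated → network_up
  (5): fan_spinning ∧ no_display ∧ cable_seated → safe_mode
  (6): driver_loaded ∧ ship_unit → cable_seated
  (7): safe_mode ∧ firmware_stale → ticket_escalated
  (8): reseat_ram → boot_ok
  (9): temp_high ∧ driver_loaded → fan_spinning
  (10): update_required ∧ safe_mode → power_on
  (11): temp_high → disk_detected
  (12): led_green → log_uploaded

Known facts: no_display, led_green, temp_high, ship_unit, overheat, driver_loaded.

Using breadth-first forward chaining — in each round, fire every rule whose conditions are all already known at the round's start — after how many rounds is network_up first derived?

4

Round 1 fires (3), (6), (9), (11), (12), giving firmware_stale, cable_seated, fan_spinning, disk_detected, log_uploaded.
Round 2 fires (5), giving safe_mode.
Round 3 fires (7), giving ticket_escalated.
Round 4 fires (4), giving network_up.
network_up first appears in round 4.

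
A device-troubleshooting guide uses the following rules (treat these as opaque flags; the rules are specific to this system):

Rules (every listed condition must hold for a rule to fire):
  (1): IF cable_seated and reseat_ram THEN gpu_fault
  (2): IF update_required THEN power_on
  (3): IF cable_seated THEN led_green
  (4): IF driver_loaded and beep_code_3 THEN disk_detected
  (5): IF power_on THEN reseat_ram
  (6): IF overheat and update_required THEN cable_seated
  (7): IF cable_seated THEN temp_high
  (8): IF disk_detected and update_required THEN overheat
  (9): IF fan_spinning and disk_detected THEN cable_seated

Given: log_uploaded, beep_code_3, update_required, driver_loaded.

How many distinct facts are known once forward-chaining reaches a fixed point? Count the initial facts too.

12

Round 1 — (2), (4), derive power_on, disk_detected.
Round 2 — (5), (8), derive reseat_ram, overheat.
Round 3 — (6), derive cable_seated.
Round 4 — (1), (3), (7), derive gpu_fault, led_green, temp_high.
Closure: {beep_code_3, cable_seated, disk_detected, driver_loaded, gpu_fault, led_green, log_uploaded, overheat, power_on, reseat_ram, temp_high, update_required} — 12 facts.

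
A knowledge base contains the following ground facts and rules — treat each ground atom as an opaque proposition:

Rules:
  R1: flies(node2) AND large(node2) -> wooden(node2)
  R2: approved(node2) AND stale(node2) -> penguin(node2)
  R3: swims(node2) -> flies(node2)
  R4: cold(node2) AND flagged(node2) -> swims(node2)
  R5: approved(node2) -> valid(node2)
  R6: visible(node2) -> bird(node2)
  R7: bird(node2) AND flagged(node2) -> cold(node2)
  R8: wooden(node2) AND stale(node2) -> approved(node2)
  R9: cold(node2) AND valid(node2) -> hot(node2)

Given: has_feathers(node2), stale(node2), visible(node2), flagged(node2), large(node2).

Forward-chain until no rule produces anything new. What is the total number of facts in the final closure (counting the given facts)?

Round 1 fires R6, giving bird(node2).
Round 2 fires R7, giving cold(node2).
Round 3 fires R4, giving swims(node2).
Round 4 fires R3, giving flies(node2).
Round 5 fires R1, giving wooden(node2).
Round 6 fires R8, giving approved(node2).
Round 7 fires R2, R5, giving penguin(node2), valid(node2).
Round 8 fires R9, giving hot(node2).
Closure: {approved(node2), bird(node2), cold(node2), flagged(node2), flies(node2), has_feathers(node2), hot(node2), large(node2), penguin(node2), stale(node2), swims(node2), valid(node2), visible(node2), wooden(node2)} — 14 facts.

14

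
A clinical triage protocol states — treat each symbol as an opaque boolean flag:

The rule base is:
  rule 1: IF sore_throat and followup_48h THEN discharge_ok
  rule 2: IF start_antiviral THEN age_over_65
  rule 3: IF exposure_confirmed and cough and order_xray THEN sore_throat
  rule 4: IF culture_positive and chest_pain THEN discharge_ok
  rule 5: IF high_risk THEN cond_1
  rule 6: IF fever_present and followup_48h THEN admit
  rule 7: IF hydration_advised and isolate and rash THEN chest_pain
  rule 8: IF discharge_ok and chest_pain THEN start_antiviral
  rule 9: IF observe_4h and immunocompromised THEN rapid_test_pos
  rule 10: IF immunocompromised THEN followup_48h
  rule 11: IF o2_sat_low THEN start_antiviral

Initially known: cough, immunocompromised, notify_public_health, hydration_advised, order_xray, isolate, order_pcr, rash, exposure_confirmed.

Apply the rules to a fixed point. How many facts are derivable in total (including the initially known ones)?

15

Round 1 — rule 3, rule 7, rule 10, derive sore_throat, chest_pain, followup_48h.
Round 2 — rule 1, derive discharge_ok.
Round 3 — rule 8, derive start_antiviral.
Round 4 — rule 2, derive age_over_65.
Closure: {age_over_65, chest_pain, cough, discharge_ok, exposure_confirmed, followup_48h, hydration_advised, immunocompromised, isolate, notify_public_health, order_pcr, order_xray, rash, sore_throat, start_antiviral} — 15 facts.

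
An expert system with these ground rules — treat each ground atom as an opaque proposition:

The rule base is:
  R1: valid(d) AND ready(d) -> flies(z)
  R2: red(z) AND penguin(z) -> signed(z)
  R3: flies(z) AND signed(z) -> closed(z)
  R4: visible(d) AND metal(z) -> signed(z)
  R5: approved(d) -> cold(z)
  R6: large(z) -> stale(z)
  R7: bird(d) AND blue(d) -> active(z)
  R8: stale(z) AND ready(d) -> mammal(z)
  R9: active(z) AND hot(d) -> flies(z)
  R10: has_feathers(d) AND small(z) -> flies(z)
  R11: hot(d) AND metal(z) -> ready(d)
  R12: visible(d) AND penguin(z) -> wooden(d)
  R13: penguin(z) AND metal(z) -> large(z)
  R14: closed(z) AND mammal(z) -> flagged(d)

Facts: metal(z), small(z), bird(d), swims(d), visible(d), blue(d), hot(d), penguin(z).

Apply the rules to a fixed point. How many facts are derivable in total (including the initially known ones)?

Round 1 fires R4, R7, R11, R12, R13, giving signed(z), active(z), ready(d), wooden(d), large(z).
Round 2 fires R6, R9, giving stale(z), flies(z).
Round 3 fires R3, R8, giving closed(z), mammal(z).
Round 4 fires R14, giving flagged(d).
Closure: {active(z), bird(d), blue(d), closed(z), flagged(d), flies(z), hot(d), large(z), mammal(z), metal(z), penguin(z), ready(d), signed(z), small(z), stale(z), swims(d), visible(d), wooden(d)} — 18 facts.

18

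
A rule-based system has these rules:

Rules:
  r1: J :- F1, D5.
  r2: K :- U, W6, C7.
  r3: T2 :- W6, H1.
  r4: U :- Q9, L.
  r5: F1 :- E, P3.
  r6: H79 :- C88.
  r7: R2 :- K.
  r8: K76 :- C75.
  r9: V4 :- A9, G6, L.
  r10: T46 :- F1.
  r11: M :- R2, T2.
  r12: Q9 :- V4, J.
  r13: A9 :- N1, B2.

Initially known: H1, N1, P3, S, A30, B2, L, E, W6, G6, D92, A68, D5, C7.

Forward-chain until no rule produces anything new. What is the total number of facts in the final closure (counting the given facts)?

25

Round 1 fires r3, r5, r13, giving T2, F1, A9.
Round 2 fires r1, r9, r10, giving J, V4, T46.
Round 3 fires r12, giving Q9.
Round 4 fires r4, giving U.
Round 5 fires r2, giving K.
Round 6 fires r7, giving R2.
Round 7 fires r11, giving M.
Closure: {A30, A68, A9, B2, C7, D5, D92, E, F1, G6, H1, J, K, L, M, N1, P3, Q9, R2, S, T2, T46, U, V4, W6} — 25 facts.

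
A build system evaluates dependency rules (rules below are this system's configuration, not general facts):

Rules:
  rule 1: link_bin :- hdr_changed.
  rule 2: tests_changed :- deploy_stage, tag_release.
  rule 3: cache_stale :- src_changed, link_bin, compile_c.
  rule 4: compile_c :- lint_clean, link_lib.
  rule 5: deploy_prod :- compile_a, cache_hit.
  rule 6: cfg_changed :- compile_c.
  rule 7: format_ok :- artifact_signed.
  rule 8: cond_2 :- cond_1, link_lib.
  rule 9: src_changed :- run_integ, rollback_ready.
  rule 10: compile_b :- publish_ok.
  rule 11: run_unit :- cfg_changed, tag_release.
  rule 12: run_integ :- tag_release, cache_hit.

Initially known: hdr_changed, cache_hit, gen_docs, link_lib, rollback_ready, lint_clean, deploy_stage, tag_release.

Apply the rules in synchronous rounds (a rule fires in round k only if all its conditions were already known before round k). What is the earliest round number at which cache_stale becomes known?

Round 1 fires rule 1, rule 2, rule 4, rule 12, giving link_bin, tests_changed, compile_c, run_integ.
Round 2 fires rule 6, rule 9, giving cfg_changed, src_changed.
Round 3 fires rule 3, rule 11, giving cache_stale, run_unit.
cache_stale first appears in round 3.

3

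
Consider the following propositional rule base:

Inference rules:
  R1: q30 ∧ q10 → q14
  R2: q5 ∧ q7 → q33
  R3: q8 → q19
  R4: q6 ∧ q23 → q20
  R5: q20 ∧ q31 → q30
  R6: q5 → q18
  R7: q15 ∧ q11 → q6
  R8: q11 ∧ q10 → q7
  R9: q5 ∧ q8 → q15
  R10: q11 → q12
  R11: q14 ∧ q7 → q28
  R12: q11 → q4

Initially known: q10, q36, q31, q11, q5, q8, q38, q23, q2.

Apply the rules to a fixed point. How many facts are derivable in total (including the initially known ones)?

21

Round 1: R3 [q8 → q19]; R6 [q5 → q18]; R8 [q11 ∧ q10 → q7]; R9 [q5 ∧ q8 → q15]; R10 [q11 → q12]; R12 [q11 → q4]. Adds q19, q18, q7, q15, q12, q4.
Round 2: R2 [q5 ∧ q7 → q33]; R7 [q15 ∧ q11 → q6]. Adds q33, q6.
Round 3: R4 [q6 ∧ q23 → q20]. Adds q20.
Round 4: R5 [q20 ∧ q31 → q30]. Adds q30.
Round 5: R1 [q30 ∧ q10 → q14]. Adds q14.
Round 6: R11 [q14 ∧ q7 → q28]. Adds q28.
Closure: {q10, q11, q12, q14, q15, q18, q19, q2, q20, q23, q28, q30, q31, q33, q36, q38, q4, q5, q6, q7, q8} — 21 facts.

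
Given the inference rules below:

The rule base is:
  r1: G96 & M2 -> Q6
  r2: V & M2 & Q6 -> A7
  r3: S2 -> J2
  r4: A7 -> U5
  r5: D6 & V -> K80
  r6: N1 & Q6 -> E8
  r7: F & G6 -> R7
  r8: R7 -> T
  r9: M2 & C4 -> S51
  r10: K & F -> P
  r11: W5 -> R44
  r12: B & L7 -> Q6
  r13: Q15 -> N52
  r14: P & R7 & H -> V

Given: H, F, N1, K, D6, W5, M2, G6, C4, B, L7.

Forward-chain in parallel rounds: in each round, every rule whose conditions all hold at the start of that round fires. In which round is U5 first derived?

Round 1: r7 [F & G6 -> R7]; r9 [M2 & C4 -> S51]; r10 [K & F -> P]; r11 [W5 -> R44]; r12 [B & L7 -> Q6]. New: R7, S51, P, R44, Q6.
Round 2: r6 [N1 & Q6 -> E8]; r8 [R7 -> T]; r14 [P & R7 & H -> V]. New: E8, T, V.
Round 3: r2 [V & M2 & Q6 -> A7]; r5 [D6 & V -> K80]. New: A7, K80.
Round 4: r4 [A7 -> U5]. New: U5.
U5 first appears in round 4.

4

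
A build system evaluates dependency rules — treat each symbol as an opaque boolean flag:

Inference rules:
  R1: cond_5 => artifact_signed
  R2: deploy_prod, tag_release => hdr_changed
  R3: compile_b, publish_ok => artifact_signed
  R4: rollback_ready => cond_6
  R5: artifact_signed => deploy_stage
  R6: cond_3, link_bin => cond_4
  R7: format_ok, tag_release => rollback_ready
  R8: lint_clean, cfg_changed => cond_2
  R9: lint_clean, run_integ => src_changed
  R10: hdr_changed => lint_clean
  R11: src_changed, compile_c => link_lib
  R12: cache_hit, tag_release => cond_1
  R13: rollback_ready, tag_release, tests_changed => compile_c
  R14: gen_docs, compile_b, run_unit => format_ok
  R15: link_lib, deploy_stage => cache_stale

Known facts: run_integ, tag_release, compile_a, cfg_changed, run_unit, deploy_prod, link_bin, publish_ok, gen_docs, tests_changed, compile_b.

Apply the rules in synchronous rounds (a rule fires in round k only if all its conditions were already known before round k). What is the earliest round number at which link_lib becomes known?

Round 1: R2 [deploy_prod, tag_release => hdr_changed]; R3 [compile_b, publish_ok => artifact_signed]; R14 [gen_docs, compile_b, run_unit => format_ok]. Adds hdr_changed, artifact_signed, format_ok.
Round 2: R5 [artifact_signed => deploy_stage]; R7 [format_ok, tag_release => rollback_ready]; R10 [hdr_changed => lint_clean]. Adds deploy_stage, rollback_ready, lint_clean.
Round 3: R4 [rollback_ready => cond_6]; R8 [lint_clean, cfg_changed => cond_2]; R9 [lint_clean, run_integ => src_changed]; R13 [rollback_ready, tag_release, tests_changed => compile_c]. Adds cond_6, cond_2, src_changed, compile_c.
Round 4: R11 [src_changed, compile_c => link_lib]. Adds link_lib.
link_lib first appears in round 4.

4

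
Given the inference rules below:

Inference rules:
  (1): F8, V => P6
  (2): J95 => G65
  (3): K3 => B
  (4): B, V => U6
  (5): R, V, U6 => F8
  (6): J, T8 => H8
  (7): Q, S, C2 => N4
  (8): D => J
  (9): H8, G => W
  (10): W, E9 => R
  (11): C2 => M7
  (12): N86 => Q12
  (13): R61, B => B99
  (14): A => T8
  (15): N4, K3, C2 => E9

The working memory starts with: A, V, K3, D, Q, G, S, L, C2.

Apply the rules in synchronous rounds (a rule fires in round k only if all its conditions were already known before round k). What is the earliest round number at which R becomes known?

4

Round 1 fires (3), (7), (8), (11), (14), giving B, N4, J, M7, T8.
Round 2 fires (4), (6), (15), giving U6, H8, E9.
Round 3 fires (9), giving W.
Round 4 fires (10), giving R.
R first appears in round 4.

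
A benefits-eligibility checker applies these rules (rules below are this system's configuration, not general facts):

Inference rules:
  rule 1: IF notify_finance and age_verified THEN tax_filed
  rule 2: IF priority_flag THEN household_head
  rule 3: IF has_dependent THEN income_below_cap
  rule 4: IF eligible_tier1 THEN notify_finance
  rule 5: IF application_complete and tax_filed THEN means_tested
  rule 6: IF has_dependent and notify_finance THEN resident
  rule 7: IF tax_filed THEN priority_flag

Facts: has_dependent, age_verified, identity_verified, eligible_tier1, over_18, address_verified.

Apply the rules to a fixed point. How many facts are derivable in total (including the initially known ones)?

Round 1 fires rule 3, rule 4, giving income_below_cap, notify_finance.
Round 2 fires rule 1, rule 6, giving tax_filed, resident.
Round 3 fires rule 7, giving priority_flag.
Round 4 fires rule 2, giving household_head.
Closure: {address_verified, age_verified, eligible_tier1, has_dependent, household_head, identity_verified, income_below_cap, notify_finance, over_18, priority_flag, resident, tax_filed} — 12 facts.

12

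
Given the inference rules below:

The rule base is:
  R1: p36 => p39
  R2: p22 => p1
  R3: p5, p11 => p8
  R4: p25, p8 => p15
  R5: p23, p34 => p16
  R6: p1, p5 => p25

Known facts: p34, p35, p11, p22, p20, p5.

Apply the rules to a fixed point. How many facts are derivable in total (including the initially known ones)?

Round 1 — R2, R3, derive p1, p8.
Round 2 — R6, derive p25.
Round 3 — R4, derive p15.
Closure: {p1, p11, p15, p20, p22, p25, p34, p35, p5, p8} — 10 facts.

10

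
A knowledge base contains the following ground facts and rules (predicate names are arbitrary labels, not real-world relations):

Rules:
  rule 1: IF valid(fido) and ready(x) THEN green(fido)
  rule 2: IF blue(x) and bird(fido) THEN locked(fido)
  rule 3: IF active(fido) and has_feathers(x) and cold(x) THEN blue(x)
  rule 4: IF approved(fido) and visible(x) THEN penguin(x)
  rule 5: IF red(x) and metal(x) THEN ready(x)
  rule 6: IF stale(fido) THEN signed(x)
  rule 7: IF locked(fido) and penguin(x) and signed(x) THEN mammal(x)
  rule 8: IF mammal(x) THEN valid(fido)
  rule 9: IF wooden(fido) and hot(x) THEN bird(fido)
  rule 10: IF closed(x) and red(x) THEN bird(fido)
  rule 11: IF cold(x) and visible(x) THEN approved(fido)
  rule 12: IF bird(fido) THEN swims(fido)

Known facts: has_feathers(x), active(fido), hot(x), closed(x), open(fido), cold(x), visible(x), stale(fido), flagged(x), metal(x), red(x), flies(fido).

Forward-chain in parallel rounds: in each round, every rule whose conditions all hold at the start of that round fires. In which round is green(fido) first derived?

5

Round 1: rule 3 [IF active(fido) and has_feathers(x) and cold(x) THEN blue(x)]; rule 5 [IF red(x) and metal(x) THEN ready(x)]; rule 6 [IF stale(fido) THEN signed(x)]; rule 10 [IF closed(x) and red(x) THEN bird(fido)]; rule 11 [IF cold(x) and visible(x) THEN approved(fido)]. Adds blue(x), ready(x), signed(x), bird(fido), approved(fido).
Round 2: rule 2 [IF blue(x) and bird(fido) THEN locked(fido)]; rule 4 [IF approved(fido) and visible(x) THEN penguin(x)]; rule 12 [IF bird(fido) THEN swims(fido)]. Adds locked(fido), penguin(x), swims(fido).
Round 3: rule 7 [IF locked(fido) and penguin(x) and signed(x) THEN mammal(x)]. Adds mammal(x).
Round 4: rule 8 [IF mammal(x) THEN valid(fido)]. Adds valid(fido).
Round 5: rule 1 [IF valid(fido) and ready(x) THEN green(fido)]. Adds green(fido).
green(fido) first appears in round 5.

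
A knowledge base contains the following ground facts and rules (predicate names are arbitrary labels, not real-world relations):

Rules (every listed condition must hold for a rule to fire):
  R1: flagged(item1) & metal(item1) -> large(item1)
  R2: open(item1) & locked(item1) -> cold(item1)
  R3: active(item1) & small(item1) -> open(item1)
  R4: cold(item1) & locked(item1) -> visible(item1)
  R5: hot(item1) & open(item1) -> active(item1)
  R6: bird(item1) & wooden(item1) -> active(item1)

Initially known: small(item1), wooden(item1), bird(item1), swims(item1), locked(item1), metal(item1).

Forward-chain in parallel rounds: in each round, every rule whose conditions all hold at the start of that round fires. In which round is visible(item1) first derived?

4

Round 1: R6 [bird(item1) & wooden(item1) -> active(item1)]. New: active(item1).
Round 2: R3 [active(item1) & small(item1) -> open(item1)]. New: open(item1).
Round 3: R2 [open(item1) & locked(item1) -> cold(item1)]. New: cold(item1).
Round 4: R4 [cold(item1) & locked(item1) -> visible(item1)]. New: visible(item1).
visible(item1) first appears in round 4.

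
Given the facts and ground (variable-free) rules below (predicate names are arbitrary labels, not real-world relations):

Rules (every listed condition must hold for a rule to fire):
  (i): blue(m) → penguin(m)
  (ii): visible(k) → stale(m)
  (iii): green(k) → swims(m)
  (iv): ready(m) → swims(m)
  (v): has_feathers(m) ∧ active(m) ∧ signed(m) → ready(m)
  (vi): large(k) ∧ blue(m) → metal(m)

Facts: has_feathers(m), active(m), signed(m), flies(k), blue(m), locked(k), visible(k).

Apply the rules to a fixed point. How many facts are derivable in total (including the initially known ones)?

11

[1] (i) [blue(m) → penguin(m)]; (ii) [visible(k) → stale(m)]; (v) [has_feathers(m) ∧ active(m) ∧ signed(m) → ready(m)]. ⇒ new: penguin(m), stale(m), ready(m).
[2] (iv) [ready(m) → swims(m)]. ⇒ new: swims(m).
Closure: {active(m), blue(m), flies(k), has_feathers(m), locked(k), penguin(m), ready(m), signed(m), stale(m), swims(m), visible(k)} — 11 facts.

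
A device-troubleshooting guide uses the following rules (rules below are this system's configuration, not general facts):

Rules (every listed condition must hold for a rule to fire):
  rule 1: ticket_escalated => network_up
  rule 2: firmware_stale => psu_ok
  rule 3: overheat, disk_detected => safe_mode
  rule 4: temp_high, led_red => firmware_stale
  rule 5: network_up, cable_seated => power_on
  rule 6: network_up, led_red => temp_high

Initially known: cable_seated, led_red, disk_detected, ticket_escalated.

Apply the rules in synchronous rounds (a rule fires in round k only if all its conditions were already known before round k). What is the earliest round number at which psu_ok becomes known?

4

Round 1 fires rule 1, giving network_up.
Round 2 fires rule 5, rule 6, giving power_on, temp_high.
Round 3 fires rule 4, giving firmware_stale.
Round 4 fires rule 2, giving psu_ok.
psu_ok first appears in round 4.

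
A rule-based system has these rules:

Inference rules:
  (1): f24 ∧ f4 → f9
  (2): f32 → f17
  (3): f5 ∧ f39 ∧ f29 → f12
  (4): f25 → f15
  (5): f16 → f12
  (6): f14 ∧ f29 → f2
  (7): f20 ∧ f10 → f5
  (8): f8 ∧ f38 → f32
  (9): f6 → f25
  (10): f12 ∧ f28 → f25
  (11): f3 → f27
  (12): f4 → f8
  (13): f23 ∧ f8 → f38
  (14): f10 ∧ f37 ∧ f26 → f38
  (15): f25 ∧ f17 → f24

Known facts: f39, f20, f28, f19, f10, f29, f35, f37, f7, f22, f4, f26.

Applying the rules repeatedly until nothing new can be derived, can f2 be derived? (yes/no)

[1] (7) [f20 ∧ f10 → f5]; (12) [f4 → f8]; (14) [f10 ∧ f37 ∧ f26 → f38]. ⇒ new: f5, f8, f38.
[2] (3) [f5 ∧ f39 ∧ f29 → f12]; (8) [f8 ∧ f38 → f32]. ⇒ new: f12, f32.
[3] (2) [f32 → f17]; (10) [f12 ∧ f28 → f25]. ⇒ new: f17, f25.
[4] (4) [f25 → f15]; (15) [f25 ∧ f17 → f24]. ⇒ new: f15, f24.
[5] (1) [f24 ∧ f4 → f9]. ⇒ new: f9.
Fixed point reached. f2 is concluded only by (6); (6) needs f14 (never derived).

no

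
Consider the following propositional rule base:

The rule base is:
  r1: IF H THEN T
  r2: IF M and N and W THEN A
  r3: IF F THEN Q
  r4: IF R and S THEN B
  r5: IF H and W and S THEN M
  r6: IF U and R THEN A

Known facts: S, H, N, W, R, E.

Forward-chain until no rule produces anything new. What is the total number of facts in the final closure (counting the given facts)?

10

Round 1: r1 [IF H THEN T]; r4 [IF R and S THEN B]; r5 [IF H and W and S THEN M]. Adds T, B, M.
Round 2: r2 [IF M and N and W THEN A]. Adds A.
Closure: {A, B, E, H, M, N, R, S, T, W} — 10 facts.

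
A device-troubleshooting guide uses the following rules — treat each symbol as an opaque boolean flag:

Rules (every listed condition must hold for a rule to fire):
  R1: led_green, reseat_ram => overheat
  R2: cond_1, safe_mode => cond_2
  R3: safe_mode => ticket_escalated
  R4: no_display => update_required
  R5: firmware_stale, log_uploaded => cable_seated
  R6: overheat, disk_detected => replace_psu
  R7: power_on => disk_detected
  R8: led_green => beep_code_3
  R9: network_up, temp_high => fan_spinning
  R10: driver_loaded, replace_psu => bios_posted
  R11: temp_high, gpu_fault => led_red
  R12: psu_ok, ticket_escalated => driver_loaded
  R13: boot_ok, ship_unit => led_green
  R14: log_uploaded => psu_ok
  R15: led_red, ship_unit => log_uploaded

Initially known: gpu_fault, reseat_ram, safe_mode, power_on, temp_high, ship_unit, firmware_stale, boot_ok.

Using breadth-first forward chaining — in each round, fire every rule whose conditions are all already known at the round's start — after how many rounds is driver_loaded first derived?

4

[1] R3 [safe_mode => ticket_escalated]; R7 [power_on => disk_detected]; R11 [temp_high, gpu_fault => led_red]; R13 [boot_ok, ship_unit => led_green]. ⇒ new: ticket_escalated, disk_detected, led_red, led_green.
[2] R1 [led_green, reseat_ram => overheat]; R8 [led_green => beep_code_3]; R15 [led_red, ship_unit => log_uploaded]. ⇒ new: overheat, beep_code_3, log_uploaded.
[3] R5 [firmware_stale, log_uploaded => cable_seated]; R6 [overheat, disk_detected => replace_psu]; R14 [log_uploaded => psu_ok]. ⇒ new: cable_seated, replace_psu, psu_ok.
[4] R12 [psu_ok, ticket_escalated => driver_loaded]. ⇒ new: driver_loaded.
driver_loaded first appears in round 4.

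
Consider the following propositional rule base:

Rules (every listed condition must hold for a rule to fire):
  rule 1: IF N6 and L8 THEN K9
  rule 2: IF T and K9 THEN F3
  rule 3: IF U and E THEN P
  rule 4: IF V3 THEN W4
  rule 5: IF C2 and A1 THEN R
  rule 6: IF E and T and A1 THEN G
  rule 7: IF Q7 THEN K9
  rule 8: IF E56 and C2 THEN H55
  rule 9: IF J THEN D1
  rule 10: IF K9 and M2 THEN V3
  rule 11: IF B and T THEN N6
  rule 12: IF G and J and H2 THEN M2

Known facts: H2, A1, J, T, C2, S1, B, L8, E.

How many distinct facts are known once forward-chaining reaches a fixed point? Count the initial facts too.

Round 1 — rule 5, rule 6, rule 9, rule 11, derive R, G, D1, N6.
Round 2 — rule 1, rule 12, derive K9, M2.
Round 3 — rule 2, rule 10, derive F3, V3.
Round 4 — rule 4, derive W4.
Closure: {A1, B, C2, D1, E, F3, G, H2, J, K9, L8, M2, N6, R, S1, T, V3, W4} — 18 facts.

18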